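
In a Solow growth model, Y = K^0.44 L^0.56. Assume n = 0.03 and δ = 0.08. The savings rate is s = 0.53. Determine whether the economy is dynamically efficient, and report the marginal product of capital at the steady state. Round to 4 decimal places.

dynamically inefficient; MPK ≈ 0.0913

Break-even investment rate: n + δ = 0.03 + 0.08 = 0.11.
Steady-state k*: s·k^0.44 = 0.11·k gives k* = (0.53/0.11)^(1/0.56) ≈ 16.5743.
MPK = 0.44·16.5743^(-0.56) ≈ 0.0913.
MPK < n+δ = 0.11, so the economy is dynamically inefficient (over-saving).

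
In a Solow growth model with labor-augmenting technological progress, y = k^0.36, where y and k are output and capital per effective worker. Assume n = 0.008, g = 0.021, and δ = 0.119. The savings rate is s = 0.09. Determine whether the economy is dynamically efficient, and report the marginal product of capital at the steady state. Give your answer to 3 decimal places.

dynamically efficient; MPK ≈ 0.592

The effective depreciation rate is n + g + δ = 0.008 + 0.021 + 0.119 = 0.148.
Steady-state k*: s·k^0.36 = 0.148·k gives k* = (0.09/0.148)^(1/0.64) ≈ 0.4597.
MPK = 0.36·0.4597^(-0.64) ≈ 0.5920.
MPK > n+g+δ = 0.148, so the economy is dynamically efficient (under-saving).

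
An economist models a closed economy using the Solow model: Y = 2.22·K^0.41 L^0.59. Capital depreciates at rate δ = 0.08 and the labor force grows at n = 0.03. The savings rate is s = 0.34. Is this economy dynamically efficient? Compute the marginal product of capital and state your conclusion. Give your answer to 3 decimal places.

Break-even investment rate: n + δ = 0.03 + 0.08 = 0.11.
Steady-state k*: s·A·k^0.41 = 0.11·k gives k* = (0.34·2.22/0.11)^(1/0.59) ≈ 26.1634.
MPK = 0.41·2.22·26.1634^(-0.59) ≈ 0.1326.
MPK > n+δ = 0.11, so the economy is dynamically efficient (under-saving).

dynamically efficient; MPK ≈ 0.133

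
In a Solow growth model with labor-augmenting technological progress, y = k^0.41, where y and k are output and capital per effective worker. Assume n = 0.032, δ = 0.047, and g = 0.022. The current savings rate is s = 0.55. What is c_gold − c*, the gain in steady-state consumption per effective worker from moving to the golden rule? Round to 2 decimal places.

Δc ≈ 0.10

Capital per effective worker breaks even when investment replaces (n + g + δ)·k; here n + g + δ = 0.101.
Current steady state (s = 0.55): k* = (0.55/0.101)^(1/0.59) ≈ 17.6818, y* = 17.6818^0.41 ≈ 3.2470, c* = (1−0.55)·3.2470 ≈ 1.4612.
Maximizing c = f(k) − (n+g+δ)·k gives f'(k) = n+g+δ, i.e. 0.41·k^(0.41−1) = 0.101, so k_gold = (0.41/0.101)^(1/0.59) ≈ 10.7471.
y_gold = 10.7471^0.41 ≈ 2.6475, c_gold = y_gold − 0.101·k_gold ≈ 1.5620.
Gain: Δc = 1.5620 − 1.4612 ≈ 0.1008.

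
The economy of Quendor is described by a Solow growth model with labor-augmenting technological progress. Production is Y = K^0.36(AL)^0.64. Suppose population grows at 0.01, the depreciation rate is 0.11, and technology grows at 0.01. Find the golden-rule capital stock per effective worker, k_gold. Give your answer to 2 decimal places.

k_gold ≈ 4.91

The effective depreciation rate is n + g + δ = 0.01 + 0.01 + 0.11 = 0.13.
Golden rule sets MPK = n+g+δ: 0.36·k^(0.36−1) = 0.13, so k_gold = (0.36/0.13)^(1/0.64) ≈ 4.9112.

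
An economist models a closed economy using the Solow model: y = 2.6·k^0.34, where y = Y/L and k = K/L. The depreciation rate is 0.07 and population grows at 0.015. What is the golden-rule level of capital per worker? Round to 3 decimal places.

k_gold ≈ 34.750

Capital per worker breaks even when investment replaces (n + δ)·k; here n + δ = 0.085.
Maximizing c = f(k) − (n+δ)·k gives f'(k) = n+δ, i.e. 0.34·2.6·k^(0.34−1) = 0.085, so k_gold = (0.34·2.6/0.085)^(1/0.66) ≈ 34.7504.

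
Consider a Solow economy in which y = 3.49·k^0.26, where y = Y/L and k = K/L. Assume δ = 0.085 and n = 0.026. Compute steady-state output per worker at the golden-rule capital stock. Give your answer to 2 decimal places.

The effective depreciation rate is n + δ = 0.026 + 0.085 = 0.111.
Golden rule sets MPK = n+δ: 0.26·3.49·k^(0.26−1) = 0.111, so k_gold = (0.26·3.49/0.111)^(1/0.74) ≈ 17.1031.
Output: y_gold = 3.49·k_gold^0.26 = 3.49·17.1031^0.26 ≈ 7.3017.

y_gold ≈ 7.30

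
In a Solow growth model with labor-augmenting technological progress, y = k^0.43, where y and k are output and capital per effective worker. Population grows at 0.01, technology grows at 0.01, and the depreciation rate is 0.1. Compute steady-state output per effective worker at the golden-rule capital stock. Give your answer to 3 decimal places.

y_gold ≈ 2.619

Capital per effective worker breaks even when investment replaces (n + g + δ)·k; here n + g + δ = 0.12.
At the golden rule the marginal product of capital equals n+g+δ: 0.43·k^(0.43−1) = 0.12. Solving, k_gold = (0.43/0.12)^(1/0.57) ≈ 9.3850.
Output: y_gold = k_gold^0.43 = 9.3850^0.43 ≈ 2.6191.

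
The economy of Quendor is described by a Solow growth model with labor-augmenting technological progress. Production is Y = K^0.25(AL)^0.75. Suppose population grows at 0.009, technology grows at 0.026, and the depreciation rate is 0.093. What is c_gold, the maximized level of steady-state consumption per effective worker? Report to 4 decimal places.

c_gold ≈ 0.9375

Break-even investment rate: n + g + δ = 0.009 + 0.026 + 0.093 = 0.128.
Setting f'(k) = n+g+δ gives 0.25·k^(0.25−1) = 0.128, hence k_gold = (0.25/0.128)^(1/0.75) ≈ 2.4414.
y_gold = 2.4414^0.25 ≈ 1.2500.
c_gold = y_gold − (n+g+δ)·k_gold = 1.2500 − 0.128·2.4414 ≈ 0.9375.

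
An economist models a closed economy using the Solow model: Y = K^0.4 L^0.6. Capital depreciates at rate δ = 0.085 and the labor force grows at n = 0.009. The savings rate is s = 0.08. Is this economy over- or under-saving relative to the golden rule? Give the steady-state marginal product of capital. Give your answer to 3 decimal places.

under-saving; MPK ≈ 0.470

Break-even investment rate: n + δ = 0.009 + 0.085 = 0.094.
Steady-state k*: s·k^0.4 = 0.094·k gives k* = (0.08/0.094)^(1/0.6) ≈ 0.7643.
MPK = 0.4·0.7643^(-0.6) ≈ 0.4700.
MPK > n+δ = 0.094, so the economy is dynamically efficient (under-saving).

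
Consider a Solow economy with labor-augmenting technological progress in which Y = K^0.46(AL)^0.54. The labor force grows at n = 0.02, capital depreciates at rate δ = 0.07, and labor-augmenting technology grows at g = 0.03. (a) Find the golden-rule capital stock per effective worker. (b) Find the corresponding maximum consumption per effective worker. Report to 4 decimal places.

(a) k_gold ≈ 12.0420; (b) c_gold ≈ 1.6963

n + g + δ = 0.02 + 0.03 + 0.07 = 0.12.
At the golden rule the marginal product of capital equals n+g+δ: 0.46·k^(0.46−1) = 0.12. Solving, k_gold = (0.46/0.12)^(1/0.54) ≈ 12.0420.
y_gold = 12.0420^0.46 ≈ 3.1414; c_gold = y_gold − 0.12·k_gold ≈ 1.6963.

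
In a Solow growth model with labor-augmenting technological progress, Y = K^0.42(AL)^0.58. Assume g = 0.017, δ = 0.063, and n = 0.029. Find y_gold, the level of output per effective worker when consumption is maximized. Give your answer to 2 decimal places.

Capital per effective worker breaks even when investment replaces (n + g + δ)·k; here n + g + δ = 0.109.
Golden rule sets MPK = n+g+δ: 0.42·k^(0.42−1) = 0.109, so k_gold = (0.42/0.109)^(1/0.58) ≈ 10.2339.
Output: y_gold = k_gold^0.42 = 10.2339^0.42 ≈ 2.6559.

y_gold ≈ 2.66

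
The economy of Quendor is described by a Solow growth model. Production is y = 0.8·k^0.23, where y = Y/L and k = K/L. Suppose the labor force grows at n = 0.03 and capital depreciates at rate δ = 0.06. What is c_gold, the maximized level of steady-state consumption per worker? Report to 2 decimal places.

c_gold ≈ 0.76

Capital per worker breaks even when investment replaces (n + δ)·k; here n + δ = 0.09.
Golden rule sets MPK = n+δ: 0.23·0.8·k^(0.23−1) = 0.09, so k_gold = (0.23·0.8/0.09)^(1/0.77) ≈ 2.5313.
y_gold = 0.8·2.5313^0.23 ≈ 0.9905.
c_gold = y_gold − (n+δ)·k_gold = 0.9905 − 0.09·2.5313 ≈ 0.7627.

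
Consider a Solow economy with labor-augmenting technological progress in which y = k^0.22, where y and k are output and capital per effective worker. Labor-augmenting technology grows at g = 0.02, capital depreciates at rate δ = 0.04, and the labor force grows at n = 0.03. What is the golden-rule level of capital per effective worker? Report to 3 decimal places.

k_gold ≈ 3.145

The effective depreciation rate is n + g + δ = 0.03 + 0.02 + 0.04 = 0.09.
At the golden rule the marginal product of capital equals n+g+δ: 0.22·k^(0.22−1) = 0.09. Solving, k_gold = (0.22/0.09)^(1/0.78) ≈ 3.1453.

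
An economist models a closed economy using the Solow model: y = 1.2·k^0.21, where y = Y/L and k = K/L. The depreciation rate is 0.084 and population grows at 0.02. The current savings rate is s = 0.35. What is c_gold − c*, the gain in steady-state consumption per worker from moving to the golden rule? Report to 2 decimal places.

Capital per worker breaks even when investment replaces (n + δ)·k; here n + δ = 0.104.
Current steady state (s = 0.35): k* = (0.35·1.2/0.104)^(1/0.79) ≈ 5.8528, y* = 1.2·5.8528^0.21 ≈ 1.7391, c* = (1−0.35)·1.7391 ≈ 1.1304.
Maximizing c = f(k) − (n+δ)·k gives f'(k) = n+δ, i.e. 0.21·1.2·k^(0.21−1) = 0.104, so k_gold = (0.21·1.2/0.104)^(1/0.79) ≈ 3.0658.
y_gold = 1.2·3.0658^0.21 ≈ 1.5183, c_gold = y_gold − 0.104·k_gold ≈ 1.1994.
Gain: Δc = 1.1994 − 1.1304 ≈ 0.0690.

Δc ≈ 0.07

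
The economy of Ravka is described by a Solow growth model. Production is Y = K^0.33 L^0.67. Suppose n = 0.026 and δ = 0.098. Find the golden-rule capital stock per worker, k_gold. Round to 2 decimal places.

k_gold ≈ 4.31

n + δ = 0.026 + 0.098 = 0.124.
Maximizing c = f(k) − (n+δ)·k gives f'(k) = n+δ, i.e. 0.33·k^(0.33−1) = 0.124, so k_gold = (0.33/0.124)^(1/0.67) ≈ 4.3099.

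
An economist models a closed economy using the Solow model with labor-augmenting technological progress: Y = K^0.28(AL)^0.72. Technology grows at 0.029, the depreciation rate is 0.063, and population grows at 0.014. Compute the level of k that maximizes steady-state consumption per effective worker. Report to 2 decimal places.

The effective depreciation rate is n + g + δ = 0.014 + 0.029 + 0.063 = 0.106.
At the golden rule the marginal product of capital equals n+g+δ: 0.28·k^(0.28−1) = 0.106. Solving, k_gold = (0.28/0.106)^(1/0.72) ≈ 3.8539.

k_gold ≈ 3.85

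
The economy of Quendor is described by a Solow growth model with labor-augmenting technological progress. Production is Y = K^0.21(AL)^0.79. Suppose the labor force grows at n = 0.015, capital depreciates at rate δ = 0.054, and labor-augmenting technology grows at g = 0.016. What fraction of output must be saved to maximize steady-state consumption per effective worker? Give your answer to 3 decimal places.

Break-even investment rate: n + g + δ = 0.015 + 0.016 + 0.054 = 0.085.
At the golden rule MPK = n+g+δ, and in any Cobb-Douglas steady state s = (n+g+δ)·k/y = MPK·k/y = capital's share 0.21.

s_gold = 0.210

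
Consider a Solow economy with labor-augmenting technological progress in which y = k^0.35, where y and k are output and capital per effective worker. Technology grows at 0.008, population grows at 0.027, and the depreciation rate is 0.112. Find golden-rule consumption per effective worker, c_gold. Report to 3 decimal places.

The effective depreciation rate is n + g + δ = 0.027 + 0.008 + 0.112 = 0.147.
Setting f'(k) = n+g+δ gives 0.35·k^(0.35−1) = 0.147, hence k_gold = (0.35/0.147)^(1/0.65) ≈ 3.7985.
y_gold = 3.7985^0.35 ≈ 1.5954.
c_gold = y_gold − (n+g+δ)·k_gold = 1.5954 − 0.147·3.7985 ≈ 1.0370.

c_gold ≈ 1.037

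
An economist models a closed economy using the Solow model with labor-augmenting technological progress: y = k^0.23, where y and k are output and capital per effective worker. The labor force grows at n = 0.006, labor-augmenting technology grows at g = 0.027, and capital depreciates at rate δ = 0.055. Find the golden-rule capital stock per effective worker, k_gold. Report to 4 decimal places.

k_gold ≈ 3.4824

n + g + δ = 0.006 + 0.027 + 0.055 = 0.088.
At the golden rule the marginal product of capital equals n+g+δ: 0.23·k^(0.23−1) = 0.088. Solving, k_gold = (0.23/0.088)^(1/0.77) ≈ 3.4824.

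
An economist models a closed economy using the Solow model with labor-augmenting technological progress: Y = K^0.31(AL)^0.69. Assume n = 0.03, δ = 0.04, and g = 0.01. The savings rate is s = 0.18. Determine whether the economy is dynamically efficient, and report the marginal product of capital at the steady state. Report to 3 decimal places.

dynamically efficient; MPK ≈ 0.138

Capital per effective worker breaks even when investment replaces (n + g + δ)·k; here n + g + δ = 0.08.
Steady-state k*: s·k^0.31 = 0.08·k gives k* = (0.18/0.08)^(1/0.69) ≈ 3.2390.
MPK = 0.31·3.2390^(-0.69) ≈ 0.1378.
MPK > n+g+δ = 0.08, so the economy is dynamically efficient (under-saving).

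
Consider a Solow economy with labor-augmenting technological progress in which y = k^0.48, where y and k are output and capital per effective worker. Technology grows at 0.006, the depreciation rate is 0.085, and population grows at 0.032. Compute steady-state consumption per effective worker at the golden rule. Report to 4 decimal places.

Break-even investment rate: n + g + δ = 0.032 + 0.006 + 0.085 = 0.123.
Golden rule sets MPK = n+g+δ: 0.48·k^(0.48−1) = 0.123, so k_gold = (0.48/0.123)^(1/0.52) ≈ 13.7147.
y_gold = 13.7147^0.48 ≈ 3.5144.
c_gold = y_gold − (n+g+δ)·k_gold = 3.5144 − 0.123·13.7147 ≈ 1.8275.

c_gold ≈ 1.8275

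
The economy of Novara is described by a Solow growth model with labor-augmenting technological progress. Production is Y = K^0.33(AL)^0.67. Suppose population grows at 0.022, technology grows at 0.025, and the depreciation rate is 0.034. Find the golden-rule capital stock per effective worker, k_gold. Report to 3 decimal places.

k_gold ≈ 8.137

Capital per effective worker breaks even when investment replaces (n + g + δ)·k; here n + g + δ = 0.081.
Golden rule sets MPK = n+g+δ: 0.33·k^(0.33−1) = 0.081, so k_gold = (0.33/0.081)^(1/0.67) ≈ 8.1375.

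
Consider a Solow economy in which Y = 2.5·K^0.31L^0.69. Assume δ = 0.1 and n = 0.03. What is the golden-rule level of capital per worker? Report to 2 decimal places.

k_gold ≈ 13.30

n + δ = 0.03 + 0.1 = 0.13.
Maximizing c = f(k) − (n+δ)·k gives f'(k) = n+δ, i.e. 0.31·2.5·k^(0.31−1) = 0.13, so k_gold = (0.31·2.5/0.13)^(1/0.69) ≈ 13.2956.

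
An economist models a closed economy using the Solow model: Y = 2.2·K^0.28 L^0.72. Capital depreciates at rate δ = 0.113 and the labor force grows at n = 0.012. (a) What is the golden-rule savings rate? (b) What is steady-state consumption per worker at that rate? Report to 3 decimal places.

(a) s_gold = 0.280; (b) c_gold ≈ 2.945

n + δ = 0.012 + 0.113 = 0.125.
For Cobb-Douglas, s_gold equals capital's share: s_gold = 0.28.
Golden rule sets MPK = n+δ: 0.28·2.2·k^(0.28−1) = 0.125, so k_gold = (0.28·2.2/0.125)^(1/0.72) ≈ 9.1631.
y_gold = 2.2·9.1631^0.28 ≈ 4.0907; c_gold = (1−0.28)·y_gold ≈ 2.9453.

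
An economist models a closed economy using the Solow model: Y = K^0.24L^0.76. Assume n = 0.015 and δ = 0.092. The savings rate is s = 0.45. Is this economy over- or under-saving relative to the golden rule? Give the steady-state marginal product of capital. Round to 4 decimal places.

over-saving; MPK ≈ 0.0571

Capital per worker breaks even when investment replaces (n + δ)·k; here n + δ = 0.107.
Steady-state k*: s·k^0.24 = 0.107·k gives k* = (0.45/0.107)^(1/0.76) ≈ 6.6195.
MPK = 0.24·6.6195^(-0.76) ≈ 0.0571.
MPK < n+δ = 0.107, so the economy is dynamically inefficient (over-saving).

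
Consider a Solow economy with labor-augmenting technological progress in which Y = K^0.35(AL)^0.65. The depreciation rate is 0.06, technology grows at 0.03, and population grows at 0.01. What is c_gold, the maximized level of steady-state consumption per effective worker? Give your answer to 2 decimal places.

Break-even investment rate: n + g + δ = 0.01 + 0.03 + 0.06 = 0.1.
Setting f'(k) = n+g+δ gives 0.35·k^(0.35−1) = 0.1, hence k_gold = (0.35/0.1)^(1/0.65) ≈ 6.8711.
y_gold = 6.8711^0.35 ≈ 1.9632.
c_gold = y_gold − (n+g+δ)·k_gold = 1.9632 − 0.1·6.8711 ≈ 1.2761.

c_gold ≈ 1.28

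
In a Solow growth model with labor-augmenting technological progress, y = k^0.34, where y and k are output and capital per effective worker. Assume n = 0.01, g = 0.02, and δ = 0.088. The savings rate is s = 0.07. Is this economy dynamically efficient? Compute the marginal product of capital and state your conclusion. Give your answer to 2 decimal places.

Capital per effective worker breaks even when investment replaces (n + g + δ)·k; here n + g + δ = 0.118.
Steady-state k*: s·k^0.34 = 0.118·k gives k* = (0.07/0.118)^(1/0.66) ≈ 0.4533.
MPK = 0.34·0.4533^(-0.66) ≈ 0.5731.
MPK > n+g+δ = 0.118, so the economy is dynamically efficient (under-saving).

dynamically efficient; MPK ≈ 0.57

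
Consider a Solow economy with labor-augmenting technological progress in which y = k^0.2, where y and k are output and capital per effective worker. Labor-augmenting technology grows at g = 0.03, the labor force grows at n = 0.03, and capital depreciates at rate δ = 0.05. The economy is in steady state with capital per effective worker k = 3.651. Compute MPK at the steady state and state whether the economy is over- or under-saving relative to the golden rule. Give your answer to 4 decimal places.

Break-even investment rate: n + g + δ = 0.03 + 0.03 + 0.05 = 0.11.
MPK = 0.2·k^(0.2−1) = 0.2·3.651^(-0.8) ≈ 0.0710.
MPK < 0.11, so the economy is dynamically inefficient (over-saving).

over-saving; MPK ≈ 0.0710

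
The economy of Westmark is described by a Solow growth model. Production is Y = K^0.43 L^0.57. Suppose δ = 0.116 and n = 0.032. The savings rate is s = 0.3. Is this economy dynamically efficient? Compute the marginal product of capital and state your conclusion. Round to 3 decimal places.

The effective depreciation rate is n + δ = 0.032 + 0.116 = 0.148.
Steady-state k*: s·k^0.43 = 0.148·k gives k* = (0.3/0.148)^(1/0.57) ≈ 3.4542.
MPK = 0.43·3.4542^(-0.57) ≈ 0.2121.
MPK > n+δ = 0.148, so the economy is dynamically efficient (under-saving).

dynamically efficient; MPK ≈ 0.212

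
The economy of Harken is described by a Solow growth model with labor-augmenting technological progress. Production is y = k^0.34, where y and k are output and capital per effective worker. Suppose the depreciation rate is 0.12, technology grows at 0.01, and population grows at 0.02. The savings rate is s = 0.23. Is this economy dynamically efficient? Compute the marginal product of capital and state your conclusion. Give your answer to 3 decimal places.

dynamically efficient; MPK ≈ 0.222

The effective depreciation rate is n + g + δ = 0.02 + 0.01 + 0.12 = 0.15.
Steady-state k*: s·k^0.34 = 0.15·k gives k* = (0.23/0.15)^(1/0.66) ≈ 1.9110.
MPK = 0.34·1.9110^(-0.66) ≈ 0.2217.
MPK > n+g+δ = 0.15, so the economy is dynamically efficient (under-saving).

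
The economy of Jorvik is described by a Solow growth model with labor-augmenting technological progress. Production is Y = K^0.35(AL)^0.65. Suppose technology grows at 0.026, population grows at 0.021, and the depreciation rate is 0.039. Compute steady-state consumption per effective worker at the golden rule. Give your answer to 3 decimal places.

c_gold ≈ 1.384

Break-even investment rate: n + g + δ = 0.021 + 0.026 + 0.039 = 0.086.
Maximizing c = f(k) − (n+g+δ)·k gives f'(k) = n+g+δ, i.e. 0.35·k^(0.35−1) = 0.086, so k_gold = (0.35/0.086)^(1/0.65) ≈ 8.6656.
y_gold = 8.6656^0.35 ≈ 2.1293.
c_gold = y_gold − (n+g+δ)·k_gold = 2.1293 − 0.086·8.6656 ≈ 1.3840.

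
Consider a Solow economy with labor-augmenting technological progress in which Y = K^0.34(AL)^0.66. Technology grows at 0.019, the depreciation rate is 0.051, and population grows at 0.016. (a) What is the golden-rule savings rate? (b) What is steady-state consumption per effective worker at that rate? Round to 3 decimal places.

(a) s_gold = 0.340; (b) c_gold ≈ 1.340

The effective depreciation rate is n + g + δ = 0.016 + 0.019 + 0.051 = 0.086.
For Cobb-Douglas, s_gold equals capital's share: s_gold = 0.34.
Maximizing c = f(k) − (n+g+δ)·k gives f'(k) = n+g+δ, i.e. 0.34·k^(0.34−1) = 0.086, so k_gold = (0.34/0.086)^(1/0.66) ≈ 8.0263.
y_gold = 8.0263^0.34 ≈ 2.0302; c_gold = (1−0.34)·y_gold ≈ 1.3399.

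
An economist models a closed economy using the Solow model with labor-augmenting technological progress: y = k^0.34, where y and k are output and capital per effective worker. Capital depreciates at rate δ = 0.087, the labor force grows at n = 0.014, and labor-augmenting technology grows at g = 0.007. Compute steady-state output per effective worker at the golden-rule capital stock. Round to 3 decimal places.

The effective depreciation rate is n + g + δ = 0.014 + 0.007 + 0.087 = 0.108.
Golden rule sets MPK = n+g+δ: 0.34·k^(0.34−1) = 0.108, so k_gold = (0.34/0.108)^(1/0.66) ≈ 5.6837.
Output: y_gold = k_gold^0.34 = 5.6837^0.34 ≈ 1.8054.

y_gold ≈ 1.805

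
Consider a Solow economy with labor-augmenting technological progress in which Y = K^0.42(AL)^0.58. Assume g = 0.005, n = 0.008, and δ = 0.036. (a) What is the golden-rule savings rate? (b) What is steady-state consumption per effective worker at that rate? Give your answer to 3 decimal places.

(a) s_gold = 0.420; (b) c_gold ≈ 2.748

Break-even investment rate: n + g + δ = 0.008 + 0.005 + 0.036 = 0.049.
For Cobb-Douglas, s_gold equals capital's share: s_gold = 0.42.
Golden rule sets MPK = n+g+δ: 0.42·k^(0.42−1) = 0.049, so k_gold = (0.42/0.049)^(1/0.58) ≈ 40.6174.
y_gold = 40.6174^0.42 ≈ 4.7387; c_gold = (1−0.42)·y_gold ≈ 2.7484.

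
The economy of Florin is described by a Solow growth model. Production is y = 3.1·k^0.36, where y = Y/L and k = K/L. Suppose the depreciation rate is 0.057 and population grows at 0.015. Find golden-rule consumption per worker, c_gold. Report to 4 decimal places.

Break-even investment rate: n + δ = 0.015 + 0.057 = 0.072.
Maximizing c = f(k) − (n+δ)·k gives f'(k) = n+δ, i.e. 0.36·3.1·k^(0.36−1) = 0.072, so k_gold = (0.36·3.1/0.072)^(1/0.64) ≈ 72.4258.
y_gold = 3.1·72.4258^0.36 ≈ 14.4852.
c_gold = y_gold − (n+δ)·k_gold = 14.4852 − 0.072·72.4258 ≈ 9.2705.

c_gold ≈ 9.2705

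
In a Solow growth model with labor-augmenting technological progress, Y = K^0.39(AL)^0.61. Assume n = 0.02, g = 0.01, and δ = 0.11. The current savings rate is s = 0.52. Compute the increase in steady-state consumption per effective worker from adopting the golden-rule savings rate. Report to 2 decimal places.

The effective depreciation rate is n + g + δ = 0.02 + 0.01 + 0.11 = 0.14.
Current steady state (s = 0.52): k* = (0.52/0.14)^(1/0.61) ≈ 8.5945, y* = 8.5945^0.39 ≈ 2.3139, c* = (1−0.52)·2.3139 ≈ 1.1107.
Maximizing c = f(k) − (n+g+δ)·k gives f'(k) = n+g+δ, i.e. 0.39·k^(0.39−1) = 0.14, so k_gold = (0.39/0.14)^(1/0.61) ≈ 5.3630.
y_gold = 5.3630^0.39 ≈ 1.9252, c_gold = y_gold − 0.14·k_gold ≈ 1.1743.
Gain: Δc = 1.1743 − 1.1107 ≈ 0.0637.

Δc ≈ 0.06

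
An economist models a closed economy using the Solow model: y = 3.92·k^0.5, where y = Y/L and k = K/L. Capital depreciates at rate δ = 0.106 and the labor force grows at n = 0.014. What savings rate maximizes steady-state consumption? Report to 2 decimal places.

n + δ = 0.014 + 0.106 = 0.12.
At the golden rule MPK = n+δ, and in any Cobb-Douglas steady state s = (n+δ)·k/y = MPK·k/y = capital's share 0.5.

s_gold = 0.50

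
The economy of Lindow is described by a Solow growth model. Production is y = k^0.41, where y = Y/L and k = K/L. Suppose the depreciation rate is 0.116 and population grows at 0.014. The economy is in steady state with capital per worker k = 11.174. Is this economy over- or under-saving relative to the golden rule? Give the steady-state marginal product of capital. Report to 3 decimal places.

n + δ = 0.014 + 0.116 = 0.13.
MPK = 0.41·k^(0.41−1) = 0.41·11.174^(-0.59) ≈ 0.0987.
MPK < 0.13, so the economy is dynamically inefficient (over-saving).

over-saving; MPK ≈ 0.099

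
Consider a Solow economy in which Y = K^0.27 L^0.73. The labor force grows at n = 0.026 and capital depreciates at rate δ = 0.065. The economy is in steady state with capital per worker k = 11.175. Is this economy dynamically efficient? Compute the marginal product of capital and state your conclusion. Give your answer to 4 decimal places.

dynamically inefficient; MPK ≈ 0.0464

Capital per worker breaks even when investment replaces (n + δ)·k; here n + δ = 0.091.
MPK = 0.27·k^(0.27−1) = 0.27·11.175^(-0.73) ≈ 0.0464.
MPK < 0.091, so the economy is dynamically inefficient (over-saving).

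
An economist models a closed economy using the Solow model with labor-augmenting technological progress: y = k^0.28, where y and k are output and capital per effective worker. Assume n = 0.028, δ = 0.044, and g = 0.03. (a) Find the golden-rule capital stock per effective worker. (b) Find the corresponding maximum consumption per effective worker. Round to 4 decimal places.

(a) k_gold ≈ 4.0654; (b) c_gold ≈ 1.0663

The effective depreciation rate is n + g + δ = 0.028 + 0.03 + 0.044 = 0.102.
At the golden rule the marginal product of capital equals n+g+δ: 0.28·k^(0.28−1) = 0.102. Solving, k_gold = (0.28/0.102)^(1/0.72) ≈ 4.0654.
y_gold = 4.0654^0.28 ≈ 1.4810; c_gold = y_gold − 0.102·k_gold ≈ 1.0663.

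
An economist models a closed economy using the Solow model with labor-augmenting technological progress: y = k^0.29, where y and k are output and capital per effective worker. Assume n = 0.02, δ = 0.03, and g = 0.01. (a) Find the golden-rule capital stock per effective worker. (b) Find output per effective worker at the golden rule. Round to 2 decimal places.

n + g + δ = 0.02 + 0.01 + 0.03 = 0.06.
Maximizing c = f(k) − (n+g+δ)·k gives f'(k) = n+g+δ, i.e. 0.29·k^(0.29−1) = 0.06, so k_gold = (0.29/0.06)^(1/0.71) ≈ 9.1987.
y_gold = 9.1987^0.29 ≈ 1.9032.

(a) k_gold ≈ 9.20; (b) y_gold ≈ 1.90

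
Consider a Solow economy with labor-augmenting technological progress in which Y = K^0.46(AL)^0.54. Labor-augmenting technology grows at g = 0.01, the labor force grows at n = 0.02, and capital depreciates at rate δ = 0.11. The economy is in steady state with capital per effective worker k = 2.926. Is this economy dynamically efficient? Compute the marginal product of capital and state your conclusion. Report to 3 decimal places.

Capital per effective worker breaks even when investment replaces (n + g + δ)·k; here n + g + δ = 0.14.
MPK = 0.46·k^(0.46−1) = 0.46·2.926^(-0.54) ≈ 0.2576.
MPK > 0.14, so the economy is dynamically efficient (under-saving).

dynamically efficient; MPK ≈ 0.258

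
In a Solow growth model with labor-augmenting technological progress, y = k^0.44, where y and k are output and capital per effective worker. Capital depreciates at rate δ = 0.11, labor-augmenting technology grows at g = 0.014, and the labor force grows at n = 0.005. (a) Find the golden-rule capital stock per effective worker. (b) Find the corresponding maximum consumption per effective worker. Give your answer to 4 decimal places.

(a) k_gold ≈ 8.9442; (b) c_gold ≈ 1.4685

Capital per effective worker breaks even when investment replaces (n + g + δ)·k; here n + g + δ = 0.129.
Maximizing c = f(k) − (n+g+δ)·k gives f'(k) = n+g+δ, i.e. 0.44·k^(0.44−1) = 0.129, so k_gold = (0.44/0.129)^(1/0.56) ≈ 8.9442.
y_gold = 8.9442^0.44 ≈ 2.6223; c_gold = y_gold − 0.129·k_gold ≈ 1.4685.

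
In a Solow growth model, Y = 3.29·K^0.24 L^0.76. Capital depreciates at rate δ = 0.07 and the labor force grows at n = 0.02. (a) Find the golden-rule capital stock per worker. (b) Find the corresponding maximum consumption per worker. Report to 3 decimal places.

n + δ = 0.02 + 0.07 = 0.09.
At the golden rule the marginal product of capital equals n+δ: 0.24·3.29·k^(0.24−1) = 0.09. Solving, k_gold = (0.24·3.29/0.09)^(1/0.76) ≈ 17.4183.
y_gold = 3.29·17.4183^0.24 ≈ 6.5319; c_gold = y_gold − 0.09·k_gold ≈ 4.9642.

(a) k_gold ≈ 17.418; (b) c_gold ≈ 4.964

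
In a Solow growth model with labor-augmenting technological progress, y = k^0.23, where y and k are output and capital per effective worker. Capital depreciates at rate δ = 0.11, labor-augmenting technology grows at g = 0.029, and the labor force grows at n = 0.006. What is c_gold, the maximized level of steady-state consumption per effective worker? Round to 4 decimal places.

c_gold ≈ 0.8838

The effective depreciation rate is n + g + δ = 0.006 + 0.029 + 0.11 = 0.145.
Golden rule sets MPK = n+g+δ: 0.23·k^(0.23−1) = 0.145, so k_gold = (0.23/0.145)^(1/0.77) ≈ 1.8206.
y_gold = 1.8206^0.23 ≈ 1.1478.
c_gold = y_gold − (n+g+δ)·k_gold = 1.1478 − 0.145·1.8206 ≈ 0.8838.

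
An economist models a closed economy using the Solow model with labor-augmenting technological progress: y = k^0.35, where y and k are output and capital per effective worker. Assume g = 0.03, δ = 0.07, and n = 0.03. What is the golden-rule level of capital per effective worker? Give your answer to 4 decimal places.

k_gold ≈ 4.5891

Capital per effective worker breaks even when investment replaces (n + g + δ)·k; here n + g + δ = 0.13.
Golden rule sets MPK = n+g+δ: 0.35·k^(0.35−1) = 0.13, so k_gold = (0.35/0.13)^(1/0.65) ≈ 4.5891.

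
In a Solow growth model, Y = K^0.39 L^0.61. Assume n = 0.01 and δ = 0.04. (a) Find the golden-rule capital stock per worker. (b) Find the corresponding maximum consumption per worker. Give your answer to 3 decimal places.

(a) k_gold ≈ 29.003; (b) c_gold ≈ 2.268

The effective depreciation rate is n + δ = 0.01 + 0.04 = 0.05.
Golden rule sets MPK = n+δ: 0.39·k^(0.39−1) = 0.05, so k_gold = (0.39/0.05)^(1/0.61) ≈ 29.0035.
y_gold = 29.0035^0.39 ≈ 3.7184; c_gold = y_gold − 0.05·k_gold ≈ 2.2682.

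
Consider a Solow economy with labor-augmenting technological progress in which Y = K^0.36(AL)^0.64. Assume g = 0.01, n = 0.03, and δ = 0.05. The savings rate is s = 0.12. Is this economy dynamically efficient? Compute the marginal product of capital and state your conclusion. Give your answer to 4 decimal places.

Capital per effective worker breaks even when investment replaces (n + g + δ)·k; here n + g + δ = 0.09.
Steady-state k*: s·k^0.36 = 0.09·k gives k* = (0.12/0.09)^(1/0.64) ≈ 1.5675.
MPK = 0.36·1.5675^(-0.64) ≈ 0.2700.
MPK > n+g+δ = 0.09, so the economy is dynamically efficient (under-saving).

dynamically efficient; MPK ≈ 0.2700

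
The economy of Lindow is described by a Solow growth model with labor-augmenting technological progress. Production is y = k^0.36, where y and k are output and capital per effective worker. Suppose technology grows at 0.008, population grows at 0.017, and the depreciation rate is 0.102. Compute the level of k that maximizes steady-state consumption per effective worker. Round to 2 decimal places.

k_gold ≈ 5.09

The effective depreciation rate is n + g + δ = 0.017 + 0.008 + 0.102 = 0.127.
Setting f'(k) = n+g+δ gives 0.36·k^(0.36−1) = 0.127, hence k_gold = (0.36/0.127)^(1/0.64) ≈ 5.0937.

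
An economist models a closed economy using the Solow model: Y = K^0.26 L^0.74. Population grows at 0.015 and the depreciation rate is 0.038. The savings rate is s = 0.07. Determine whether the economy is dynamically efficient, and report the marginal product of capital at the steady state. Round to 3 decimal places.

dynamically efficient; MPK ≈ 0.197

Break-even investment rate: n + δ = 0.015 + 0.038 = 0.053.
Steady-state k*: s·k^0.26 = 0.053·k gives k* = (0.07/0.053)^(1/0.74) ≈ 1.4564.
MPK = 0.26·1.4564^(-0.74) ≈ 0.1969.
MPK > n+δ = 0.053, so the economy is dynamically efficient (under-saving).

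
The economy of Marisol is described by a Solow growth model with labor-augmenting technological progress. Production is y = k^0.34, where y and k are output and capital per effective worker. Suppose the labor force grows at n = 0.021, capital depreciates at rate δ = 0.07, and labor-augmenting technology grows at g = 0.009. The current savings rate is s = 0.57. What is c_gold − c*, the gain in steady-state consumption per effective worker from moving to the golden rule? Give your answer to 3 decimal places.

Break-even investment rate: n + g + δ = 0.021 + 0.009 + 0.07 = 0.1.
Current steady state (s = 0.57): k* = (0.57/0.1)^(1/0.66) ≈ 13.9722, y* = 13.9722^0.34 ≈ 2.4513, c* = (1−0.57)·2.4513 ≈ 1.0540.
Golden rule sets MPK = n+g+δ: 0.34·k^(0.34−1) = 0.1, so k_gold = (0.34/0.1)^(1/0.66) ≈ 6.3866.
y_gold = 6.3866^0.34 ≈ 1.8784, c_gold = y_gold − 0.1·k_gold ≈ 1.2398.
Gain: Δc = 1.2398 − 1.0540 ≈ 0.1857.

Δc ≈ 0.186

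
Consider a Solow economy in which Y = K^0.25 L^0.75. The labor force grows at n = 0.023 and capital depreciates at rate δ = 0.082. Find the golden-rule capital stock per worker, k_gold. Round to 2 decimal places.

Break-even investment rate: n + δ = 0.023 + 0.082 = 0.105.
At the golden rule the marginal product of capital equals n+δ: 0.25·k^(0.25−1) = 0.105. Solving, k_gold = (0.25/0.105)^(1/0.75) ≈ 3.1793.

k_gold ≈ 3.18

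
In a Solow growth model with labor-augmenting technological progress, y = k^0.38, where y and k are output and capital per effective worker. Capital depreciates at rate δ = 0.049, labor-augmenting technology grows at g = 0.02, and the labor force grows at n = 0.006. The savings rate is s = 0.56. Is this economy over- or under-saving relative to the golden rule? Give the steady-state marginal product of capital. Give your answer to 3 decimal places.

Capital per effective worker breaks even when investment replaces (n + g + δ)·k; here n + g + δ = 0.075.
Steady-state k*: s·k^0.38 = 0.075·k gives k* = (0.56/0.075)^(1/0.62) ≈ 25.6017.
MPK = 0.38·25.6017^(-0.62) ≈ 0.0509.
MPK < n+g+δ = 0.075, so the economy is dynamically inefficient (over-saving).

over-saving; MPK ≈ 0.051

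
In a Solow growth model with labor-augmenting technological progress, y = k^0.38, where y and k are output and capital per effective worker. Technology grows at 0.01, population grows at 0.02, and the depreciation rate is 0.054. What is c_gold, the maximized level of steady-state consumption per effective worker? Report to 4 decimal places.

c_gold ≈ 1.5637

The effective depreciation rate is n + g + δ = 0.02 + 0.01 + 0.054 = 0.084.
Golden rule sets MPK = n+g+δ: 0.38·k^(0.38−1) = 0.084, so k_gold = (0.38/0.084)^(1/0.62) ≈ 11.4095.
y_gold = 11.4095^0.38 ≈ 2.5221.
c_gold = y_gold − (n+g+δ)·k_gold = 2.5221 − 0.084·11.4095 ≈ 1.5637.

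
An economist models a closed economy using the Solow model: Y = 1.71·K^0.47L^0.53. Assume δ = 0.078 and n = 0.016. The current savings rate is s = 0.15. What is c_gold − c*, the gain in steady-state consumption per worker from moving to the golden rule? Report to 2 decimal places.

Δc ≈ 2.54

n + δ = 0.016 + 0.078 = 0.094.
Current steady state (s = 0.15): k* = (0.15·1.71/0.094)^(1/0.53) ≈ 6.6461, y* = 1.71·6.6461^0.47 ≈ 4.1649, c* = (1−0.15)·4.1649 ≈ 3.5401.
At the golden rule the marginal product of capital equals n+δ: 0.47·1.71·k^(0.47−1) = 0.094. Solving, k_gold = (0.47·1.71/0.094)^(1/0.53) ≈ 57.3359.
y_gold = 1.71·57.3359^0.47 ≈ 11.4672, c_gold = y_gold − 0.094·k_gold ≈ 6.0776.
Gain: Δc = 6.0776 − 3.5401 ≈ 2.5375.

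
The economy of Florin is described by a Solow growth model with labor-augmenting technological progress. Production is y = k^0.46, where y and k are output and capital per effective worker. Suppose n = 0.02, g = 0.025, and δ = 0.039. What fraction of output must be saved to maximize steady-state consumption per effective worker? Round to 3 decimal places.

Capital per effective worker breaks even when investment replaces (n + g + δ)·k; here n + g + δ = 0.084.
At the golden rule MPK = n+g+δ, and in any Cobb-Douglas steady state s = (n+g+δ)·k/y = MPK·k/y = capital's share 0.46.

s_gold = 0.460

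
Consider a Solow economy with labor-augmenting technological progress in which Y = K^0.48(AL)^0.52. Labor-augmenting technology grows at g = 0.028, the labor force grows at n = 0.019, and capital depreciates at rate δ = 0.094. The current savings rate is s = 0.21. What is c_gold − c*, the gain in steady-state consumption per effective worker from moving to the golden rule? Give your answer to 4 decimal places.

Δc ≈ 0.4699

n + g + δ = 0.019 + 0.028 + 0.094 = 0.141.
Current steady state (s = 0.21): k* = (0.21/0.141)^(1/0.52) ≈ 2.1513, y* = 2.1513^0.48 ≈ 1.4444, c* = (1−0.21)·1.4444 ≈ 1.1411.
Setting f'(k) = n+g+δ gives 0.48·k^(0.48−1) = 0.141, hence k_gold = (0.48/0.141)^(1/0.52) ≈ 10.5468.
y_gold = 10.5468^0.48 ≈ 3.0981, c_gold = y_gold − 0.141·k_gold ≈ 1.6110.
Gain: Δc = 1.6110 − 1.1411 ≈ 0.4699.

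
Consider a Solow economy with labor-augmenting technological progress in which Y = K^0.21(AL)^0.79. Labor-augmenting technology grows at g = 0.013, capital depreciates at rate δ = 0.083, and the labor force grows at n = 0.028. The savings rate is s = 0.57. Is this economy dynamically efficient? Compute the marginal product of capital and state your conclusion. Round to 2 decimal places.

n + g + δ = 0.028 + 0.013 + 0.083 = 0.124.
Steady-state k*: s·k^0.21 = 0.124·k gives k* = (0.57/0.124)^(1/0.79) ≈ 6.8952.
MPK = 0.21·6.8952^(-0.79) ≈ 0.0457.
MPK < n+g+δ = 0.124, so the economy is dynamically inefficient (over-saving).

dynamically inefficient; MPK ≈ 0.05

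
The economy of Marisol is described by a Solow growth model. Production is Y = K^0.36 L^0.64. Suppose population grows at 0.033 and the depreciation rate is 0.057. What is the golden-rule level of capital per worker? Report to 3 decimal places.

k_gold ≈ 8.724

The effective depreciation rate is n + δ = 0.033 + 0.057 = 0.09.
At the golden rule the marginal product of capital equals n+δ: 0.36·k^(0.36−1) = 0.09. Solving, k_gold = (0.36/0.09)^(1/0.64) ≈ 8.7241.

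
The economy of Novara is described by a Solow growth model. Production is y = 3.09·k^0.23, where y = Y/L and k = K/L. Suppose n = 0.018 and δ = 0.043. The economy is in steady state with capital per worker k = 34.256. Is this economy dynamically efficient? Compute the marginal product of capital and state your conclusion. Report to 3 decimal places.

Capital per worker breaks even when investment replaces (n + δ)·k; here n + δ = 0.061.
MPK = 0.23·3.09·k^(0.23−1) = 0.23·3.09·34.256^(-0.77) ≈ 0.0468.
MPK < 0.061, so the economy is dynamically inefficient (over-saving).

dynamically inefficient; MPK ≈ 0.047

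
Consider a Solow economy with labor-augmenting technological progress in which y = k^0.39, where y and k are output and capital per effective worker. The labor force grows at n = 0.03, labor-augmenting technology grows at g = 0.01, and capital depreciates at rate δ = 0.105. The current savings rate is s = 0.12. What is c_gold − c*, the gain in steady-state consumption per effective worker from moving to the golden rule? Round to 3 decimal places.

Δc ≈ 0.369

Break-even investment rate: n + g + δ = 0.03 + 0.01 + 0.105 = 0.145.
Current steady state (s = 0.12): k* = (0.12/0.145)^(1/0.61) ≈ 0.7333, y* = 0.7333^0.39 ≈ 0.8860, c* = (1−0.12)·0.8860 ≈ 0.7797.
At the golden rule the marginal product of capital equals n+g+δ: 0.39·k^(0.39−1) = 0.145. Solving, k_gold = (0.39/0.145)^(1/0.61) ≈ 5.0631.
y_gold = 5.0631^0.39 ≈ 1.8825, c_gold = y_gold − 0.145·k_gold ≈ 1.1483.
Gain: Δc = 1.1483 − 0.7797 ≈ 0.3686.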